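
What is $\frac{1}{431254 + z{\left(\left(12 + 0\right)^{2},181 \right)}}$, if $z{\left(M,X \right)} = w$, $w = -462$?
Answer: $\frac{1}{430792} \approx 2.3213 \cdot 10^{-6}$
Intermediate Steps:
$z{\left(M,X \right)} = -462$
$\frac{1}{431254 + z{\left(\left(12 + 0\right)^{2},181 \right)}} = \frac{1}{431254 - 462} = \frac{1}{430792}$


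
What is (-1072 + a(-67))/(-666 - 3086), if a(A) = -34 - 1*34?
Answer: 285/938 ≈ 0.30384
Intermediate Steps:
a(A) = -68 (a(A) = -34 - 34 = -68)
(-1072 + a(-67))/(-666 - 3086) = (-1072 - 68)/(-666 - 3086) = -1140/(-3752) = -1140*(-1/3752) = 285/938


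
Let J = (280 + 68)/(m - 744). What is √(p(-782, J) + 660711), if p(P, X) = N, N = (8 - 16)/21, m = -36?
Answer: √291373383/21 ≈ 812.84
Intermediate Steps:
N = -8/21 (N = (1/21)*(-8) = -8/21 ≈ -0.38095)
J = -29/65 (J = (280 + 68)/(-36 - 744) = 348/(-780) = 348*(-1/780) = -29/65 ≈ -0.44615)
p(P, X) = -8/21
√(p(-782, J) + 660711) = √(-8/21 + 660711) = √(13874923/21) = √291373383/21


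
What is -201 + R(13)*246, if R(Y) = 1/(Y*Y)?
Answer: -33723/169 ≈ -199.54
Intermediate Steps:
R(Y) = Y⁻² (R(Y) = 1/(Y²) = Y⁻²)
-201 + R(13)*246 = -201 + 246/13² = -201 + (1/169)*246 = -201 + 246/169 = -33723/169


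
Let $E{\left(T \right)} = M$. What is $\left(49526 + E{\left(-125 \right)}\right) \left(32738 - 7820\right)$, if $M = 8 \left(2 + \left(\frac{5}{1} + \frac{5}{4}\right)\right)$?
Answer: $1235733456$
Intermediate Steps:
$M = 66$ ($M = 8 \left(2 + \left(5 \cdot 1 + 5 \cdot \frac{1}{4}\right)\right) = 8 \left(2 + \left(5 + \frac{5}{4}\right)\right) = 8 \left(2 + \frac{25}{4}\right) = 8 \cdot \frac{33}{4} = 66$)
$E{\left(T \right)} = 66$
$\left(49526 + E{\left(-125 \right)}\right) \left(32738 - 7820\right) = \left(49526 + 66\right) \left(32738 - 7820\right) = 49592 \cdot 24918 = 1235733456$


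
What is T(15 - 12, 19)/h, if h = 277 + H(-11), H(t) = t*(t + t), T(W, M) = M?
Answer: 19/519 ≈ 0.036609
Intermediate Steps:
H(t) = 2*t**2 (H(t) = t*(2*t) = 2*t**2)
h = 519 (h = 277 + 2*(-11)**2 = 277 + 2*121 = 277 + 242 = 519)
T(15 - 12, 19)/h = 19/519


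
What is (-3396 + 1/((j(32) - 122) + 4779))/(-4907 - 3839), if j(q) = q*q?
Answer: 19292675/49686026 ≈ 0.38829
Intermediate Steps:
j(q) = q²
(-3396 + 1/((j(32) - 122) + 4779))/(-4907 - 3839) = (-3396 + 1/((32² - 122) + 4779))/(-4907 - 3839) = (-3396 + 1/((1024 - 122) + 4779))/(-8746) = (-3396 + 1/(902 + 4779))*(-1/8746) = (-3396 + 1/5681)*(-1/8746) = -19292675/5681*(-1/8746) = 19292675/49686026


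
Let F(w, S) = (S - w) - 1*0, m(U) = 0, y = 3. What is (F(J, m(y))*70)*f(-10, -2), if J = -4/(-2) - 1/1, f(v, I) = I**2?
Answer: -280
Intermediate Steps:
J = 1 (J = -4*(-1/2) - 1*1 = 2 - 1 = 1)
F(w, S) = S - w (F(w, S) = (S - w) + 0 = S - w)
(F(J, m(y))*70)*f(-10, -2) = ((0 - 1*1)*70)*(-2)**2 = ((0 - 1)*70)*4 = -1*70*4 = -70*4 = -280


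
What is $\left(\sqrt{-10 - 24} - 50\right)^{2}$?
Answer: $\left(50 - i \sqrt{34}\right)^{2} \approx 2466.0 - 583.09 i$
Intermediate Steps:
$\left(\sqrt{-10 - 24} - 50\right)^{2} = \left(\sqrt{-34} - 50\right)^{2} = \left(i \sqrt{34} - 50\right)^{2} = \left(-50 + i \sqrt{34}\right)^{2}$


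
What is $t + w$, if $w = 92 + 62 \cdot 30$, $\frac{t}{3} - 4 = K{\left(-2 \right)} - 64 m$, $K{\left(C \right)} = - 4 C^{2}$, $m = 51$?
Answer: $-7876$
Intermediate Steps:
$t = -9828$ ($t = 12 + 3 \left(- 4 \left(-2\right)^{2} - 3264\right) = 12 + 3 \left(\left(-4\right) 4 - 3264\right) = 12 + 3 \left(-16 - 3264\right) = 12 + 3 \left(-3280\right) = 12 - 9840 = -9828$)
$w = 1952$ ($w = 92 + 1860 = 1952$)
$t + w = -9828 + 1952 = -7876$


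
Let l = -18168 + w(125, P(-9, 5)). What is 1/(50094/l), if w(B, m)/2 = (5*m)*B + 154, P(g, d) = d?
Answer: -645/2783 ≈ -0.23176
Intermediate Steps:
w(B, m) = 308 + 10*B*m (w(B, m) = 2*((5*m)*B + 154) = 2*(5*B*m + 154) = 2*(154 + 5*B*m) = 308 + 10*B*m)
l = -11610 (l = -18168 + (308 + 10*125*5) = -18168 + (308 + 6250) = -18168 + 6558 = -11610)
1/(50094/l) = 1/(50094/(-11610)) = 1/(50094*(-1/11610)) = 1/(-2783/645) = -645/2783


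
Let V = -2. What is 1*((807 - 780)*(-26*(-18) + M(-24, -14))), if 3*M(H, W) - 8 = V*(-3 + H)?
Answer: 13194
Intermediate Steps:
M(H, W) = 14/3 - 2*H/3 (M(H, W) = 8/3 + (-2*(-3 + H))/3 = 8/3 + (6 - 2*H)/3 = 8/3 + (2 - 2*H/3) = 14/3 - 2*H/3)
1*((807 - 780)*(-26*(-18) + M(-24, -14))) = 1*((807 - 780)*(-26*(-18) + (14/3 - ⅔*(-24)))) = 1*(27*(468 + (14/3 + 16))) = 1*(27*(468 + 62/3)) = 1*(27*(1466/3)) = 1*13194 = 13194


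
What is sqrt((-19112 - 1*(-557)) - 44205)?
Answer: 2*I*sqrt(15690) ≈ 250.52*I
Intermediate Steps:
sqrt((-19112 - 1*(-557)) - 44205) = sqrt((-19112 + 557) - 44205) = sqrt(-18555 - 44205) = sqrt(-62760) = 2*I*sqrt(15690)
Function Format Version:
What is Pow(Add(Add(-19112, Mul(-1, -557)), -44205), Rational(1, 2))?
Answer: Mul(2, I, Pow(15690, Rational(1, 2))) ≈ Mul(250.52, I)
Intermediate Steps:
Pow(Add(Add(-19112, Mul(-1, -557)), -44205), Rational(1, 2)) = Pow(Add(Add(-19112, 557), -44205), Rational(1, 2)) = Pow(Add(-18555, -44205), Rational(1, 2)) = Pow(-62760, Rational(1, 2)) = Mul(2, I, Pow(15690, Rational(1, 2)))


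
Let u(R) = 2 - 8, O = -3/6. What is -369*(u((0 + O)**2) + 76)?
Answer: -25830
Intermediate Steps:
O = -1/2 (O = -3*1/6 = -1/2 ≈ -0.50000)
u(R) = -6
-369*(u((0 + O)**2) + 76) = -369*(-6 + 76) = -369*70 = -25830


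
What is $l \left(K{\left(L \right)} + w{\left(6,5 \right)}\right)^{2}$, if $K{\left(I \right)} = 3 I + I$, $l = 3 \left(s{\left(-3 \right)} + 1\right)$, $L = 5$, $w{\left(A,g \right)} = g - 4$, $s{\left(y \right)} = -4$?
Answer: $-3969$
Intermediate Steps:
$w{\left(A,g \right)} = -4 + g$
$l = -9$ ($l = 3 \left(-4 + 1\right) = 3 \left(-3\right) = -9$)
$K{\left(I \right)} = 4 I$
$l \left(K{\left(L \right)} + w{\left(6,5 \right)}\right)^{2} = - 9 \left(4 \cdot 5 + \left(-4 + 5\right)\right)^{2} = - 9 \left(20 + 1\right)^{2} = - 9 \cdot 21^{2} = \left(-9\right) 441 = -3969$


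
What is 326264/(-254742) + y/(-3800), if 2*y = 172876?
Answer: -5814798049/242004900 ≈ -24.028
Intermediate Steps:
y = 86438 (y = (½)*172876 = 86438)
326264/(-254742) + y/(-3800) = 326264/(-254742) + 86438/(-3800) = 326264*(-1/254742) + 86438*(-1/3800) = -163132/127371 - 43219/1900 = -5814798049/242004900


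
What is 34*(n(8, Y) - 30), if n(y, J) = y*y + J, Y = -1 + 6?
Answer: 1326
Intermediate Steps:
Y = 5
n(y, J) = J + y² (n(y, J) = y² + J = J + y²)
34*(n(8, Y) - 30) = 34*((5 + 8²) - 30) = 34*((5 + 64) - 30) = 34*(69 - 30) = 34*39 = 1326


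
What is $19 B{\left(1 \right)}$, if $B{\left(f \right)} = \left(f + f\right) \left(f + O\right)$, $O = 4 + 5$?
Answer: $380$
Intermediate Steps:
$O = 9$
$B{\left(f \right)} = 2 f \left(9 + f\right)$ ($B{\left(f \right)} = \left(f + f\right) \left(f + 9\right) = 2 f \left(9 + f\right)$)
$19 B{\left(1 \right)} = 19 \cdot 2 \cdot 1 \left(9 + 1\right) = 19 \cdot 2 \cdot 1 \cdot 10 = 19 \cdot 20 = 380$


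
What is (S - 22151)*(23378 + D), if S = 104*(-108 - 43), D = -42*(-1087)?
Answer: -2613206360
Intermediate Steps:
D = 45654
S = -15704 (S = 104*(-151) = -15704)
(S - 22151)*(23378 + D) = (-15704 - 22151)*(23378 + 45654) = -37855*69032 = -2613206360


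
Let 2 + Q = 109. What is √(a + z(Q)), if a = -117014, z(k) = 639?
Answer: 35*I*√95 ≈ 341.14*I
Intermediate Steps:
Q = 107 (Q = -2 + 109 = 107)
√(a + z(Q)) = √(-117014 + 639) = √(-116375) = 35*I*√95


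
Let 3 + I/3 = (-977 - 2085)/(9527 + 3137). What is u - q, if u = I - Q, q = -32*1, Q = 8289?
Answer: -52344905/6332 ≈ -8266.7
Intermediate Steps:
I = -61581/6332 (I = -9 + 3*((-977 - 2085)/(9527 + 3137)) = -9 + 3*(-3062/12664) = -9 + 3*(-3062*1/12664) = -9 + 3*(-1531/6332) = -9 - 4593/6332 = -61581/6332 ≈ -9.7254)
q = -32
u = -52547529/6332 (u = -61581/6332 - 1*8289 = -61581/6332 - 8289 = -52547529/6332 ≈ -8298.7)
u - q = -52547529/6332 - 1*(-32) = -52547529/6332 + 32 = -52344905/6332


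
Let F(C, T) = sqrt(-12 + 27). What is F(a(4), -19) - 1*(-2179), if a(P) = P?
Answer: 2179 + sqrt(15) ≈ 2182.9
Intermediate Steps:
F(C, T) = sqrt(15)
F(a(4), -19) - 1*(-2179) = sqrt(15) - 1*(-2179) = sqrt(15) + 2179 = 2179 + sqrt(15)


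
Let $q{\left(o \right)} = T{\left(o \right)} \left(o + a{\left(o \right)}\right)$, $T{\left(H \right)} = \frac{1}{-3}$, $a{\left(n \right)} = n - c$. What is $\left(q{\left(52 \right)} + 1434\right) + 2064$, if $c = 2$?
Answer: $3464$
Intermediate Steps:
$a{\left(n \right)} = -2 + n$ ($a{\left(n \right)} = n - 2 = -2 + n$)
$T{\left(H \right)} = - \frac{1}{3}$
$q{\left(o \right)} = \frac{2}{3} - \frac{2 o}{3}$ ($q{\left(o \right)} = - \frac{o + \left(-2 + o\right)}{3} = - \frac{-2 + 2 o}{3} = \frac{2}{3} - \frac{2 o}{3}$)
$\left(q{\left(52 \right)} + 1434\right) + 2064 = \left(\left(\frac{2}{3} - \frac{104}{3}\right) + 1434\right) + 2064 = \left(-34 + 1434\right) + 2064 = 1400 + 2064 = 3464$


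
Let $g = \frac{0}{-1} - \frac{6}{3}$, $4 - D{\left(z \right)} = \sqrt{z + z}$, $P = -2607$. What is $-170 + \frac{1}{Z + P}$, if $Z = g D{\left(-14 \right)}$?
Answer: $- \frac{1162519905}{6838337} - \frac{4 i \sqrt{7}}{6838337} \approx -170.0 - 1.5476 \cdot 10^{-6} i$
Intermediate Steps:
$D{\left(z \right)} = 4 - \sqrt{2} \sqrt{z}$ ($D{\left(z \right)} = 4 - \sqrt{z + z} = 4 - \sqrt{2 z} = 4 - \sqrt{2} \sqrt{z}$)
$g = -2$ ($g = 0 \left(-1\right) - 2 = 0 - 2 = -2$)
$Z = -8 + 4 i \sqrt{7}$ ($Z = - 2 \left(4 - \sqrt{2} \sqrt{-14}\right) = - 2 \left(4 - \sqrt{2} i \sqrt{14}\right) = - 2 \left(4 - 2 i \sqrt{7}\right) = -8 + 4 i \sqrt{7} \approx -8.0 + 10.583 i$)
$-170 + \frac{1}{Z + P} = -170 + \frac{1}{\left(-8 + 4 i \sqrt{7}\right) - 2607} = -170 + \frac{1}{-2615 + 4 i \sqrt{7}}$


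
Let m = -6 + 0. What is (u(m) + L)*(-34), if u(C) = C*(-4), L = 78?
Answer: -3468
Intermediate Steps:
m = -6
u(C) = -4*C
(u(m) + L)*(-34) = (-4*(-6) + 78)*(-34) = (24 + 78)*(-34) = 102*(-34) = -3468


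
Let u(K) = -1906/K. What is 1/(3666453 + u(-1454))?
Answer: 727/2665512284 ≈ 2.7274e-7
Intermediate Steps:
1/(3666453 + u(-1454)) = 1/(3666453 - 1906/(-1454)) = 1/(3666453 - 1906*(-1/1454)) = 1/(3666453 + 953/727) = 1/(2665512284/727) = 727/2665512284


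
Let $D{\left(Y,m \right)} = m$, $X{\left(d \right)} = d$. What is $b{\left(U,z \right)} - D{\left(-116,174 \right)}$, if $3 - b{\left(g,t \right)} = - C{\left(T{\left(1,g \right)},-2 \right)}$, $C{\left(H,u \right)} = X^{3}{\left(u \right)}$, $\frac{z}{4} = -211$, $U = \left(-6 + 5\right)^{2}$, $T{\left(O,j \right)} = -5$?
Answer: $-179$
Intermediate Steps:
$U = 1$ ($U = \left(-1\right)^{2} = 1$)
$z = -844$ ($z = 4 \left(-211\right) = -844$)
$C{\left(H,u \right)} = u^{3}$
$b{\left(g,t \right)} = -5$ ($b{\left(g,t \right)} = 3 - - \left(-2\right)^{3} = 3 - \left(-1\right) \left(-8\right) = 3 - 8 = -5$)
$b{\left(U,z \right)} - D{\left(-116,174 \right)} = -5 - 174 = -179$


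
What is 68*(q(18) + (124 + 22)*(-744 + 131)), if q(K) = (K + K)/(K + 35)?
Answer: -322548344/53 ≈ -6.0858e+6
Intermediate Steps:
q(K) = 2*K/(35 + K) (q(K) = (2*K)/(35 + K) = 2*K/(35 + K))
68*(q(18) + (124 + 22)*(-744 + 131)) = 68*(2*18/(35 + 18) + (124 + 22)*(-744 + 131)) = 68*(2*18/53 + 146*(-613)) = 68*(2*18*(1/53) - 89498) = 68*(36/53 - 89498) = 68*(-4743358/53) = -322548344/53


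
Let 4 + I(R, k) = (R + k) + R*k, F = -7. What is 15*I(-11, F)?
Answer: 825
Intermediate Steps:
I(R, k) = -4 + R + k + R*k (I(R, k) = -4 + ((R + k) + R*k) = -4 + (R + k + R*k) = -4 + R + k + R*k)
15*I(-11, F) = 15*(-4 - 11 - 7 - 11*(-7)) = 15*(-4 - 11 - 7 + 77) = 15*55 = 825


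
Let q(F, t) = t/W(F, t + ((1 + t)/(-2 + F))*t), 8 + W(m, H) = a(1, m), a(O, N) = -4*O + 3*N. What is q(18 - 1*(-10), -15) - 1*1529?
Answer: -36701/24 ≈ -1529.2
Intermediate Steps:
W(m, H) = -12 + 3*m (W(m, H) = -8 + (-4*1 + 3*m) = -8 + (-4 + 3*m) = -12 + 3*m)
q(F, t) = t/(-12 + 3*F)
q(18 - 1*(-10), -15) - 1*1529 = (1/3)*(-15)/(-4 + (18 - 1*(-10))) - 1*1529 = (1/3)*(-15)/(-4 + (18 + 10)) - 1529 = (1/3)*(-15)/(-4 + 28) - 1529 = (1/3)*(-15)/24 - 1529 = (1/3)*(-15)*(1/24) - 1529 = -5/24 - 1529 = -36701/24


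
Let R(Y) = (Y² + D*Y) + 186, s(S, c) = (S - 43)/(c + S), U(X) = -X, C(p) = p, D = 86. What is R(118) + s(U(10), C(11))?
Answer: 24205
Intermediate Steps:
s(S, c) = (-43 + S)/(S + c)
R(Y) = 186 + Y² + 86*Y (R(Y) = (Y² + 86*Y) + 186 = 186 + Y² + 86*Y)
R(118) + s(U(10), C(11)) = (186 + 118² + 86*118) + (-43 - 1*10)/(-1*10 + 11) = (186 + 13924 + 10148) + (-43 - 10)/(-10 + 11) = 24258 - 53/1 = 24258 + 1*(-53) = 24258 - 53 = 24205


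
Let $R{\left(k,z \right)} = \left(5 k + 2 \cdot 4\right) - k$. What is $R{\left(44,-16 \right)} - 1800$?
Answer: $-1616$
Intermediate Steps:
$R{\left(k,z \right)} = 8 + 4 k$ ($R{\left(k,z \right)} = \left(5 k + 8\right) - k = \left(8 + 5 k\right) - k = 8 + 4 k$)
$R{\left(44,-16 \right)} - 1800 = \left(8 + 4 \cdot 44\right) - 1800 = \left(8 + 176\right) - 1800 = 184 - 1800 = -1616$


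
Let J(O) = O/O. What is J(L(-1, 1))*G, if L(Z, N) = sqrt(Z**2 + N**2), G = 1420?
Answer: 1420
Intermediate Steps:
L(Z, N) = sqrt(N**2 + Z**2)
J(O) = 1
J(L(-1, 1))*G = 1*1420 = 1420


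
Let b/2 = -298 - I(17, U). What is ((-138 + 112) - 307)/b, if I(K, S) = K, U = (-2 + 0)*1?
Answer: 37/70 ≈ 0.52857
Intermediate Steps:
U = -2 (U = -2*1 = -2)
b = -630 (b = 2*(-298 - 1*17) = 2*(-298 - 17) = 2*(-315) = -630)
((-138 + 112) - 307)/b = ((-138 + 112) - 307)/(-630) = (-26 - 307)*(-1/630) = -333*(-1/630) = 37/70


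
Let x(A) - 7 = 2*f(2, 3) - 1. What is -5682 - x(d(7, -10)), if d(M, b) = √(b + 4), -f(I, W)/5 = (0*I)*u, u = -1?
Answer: -5688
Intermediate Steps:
f(I, W) = 0 (f(I, W) = -5*0*I*(-1) = -0*(-1) = -5*0 = 0)
d(M, b) = √(4 + b)
x(A) = 6 (x(A) = 7 + (2*0 - 1) = 7 + (0 - 1) = 7 - 1 = 6)
-5682 - x(d(7, -10)) = -5682 - 1*6 = -5682 - 6 = -5688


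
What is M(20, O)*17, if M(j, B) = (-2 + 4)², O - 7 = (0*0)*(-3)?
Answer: 68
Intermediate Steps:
O = 7 (O = 7 + (0*0)*(-3) = 7 + 0*(-3) = 7 + 0 = 7)
M(j, B) = 4 (M(j, B) = 2² = 4)
M(20, O)*17 = 4*17 = 68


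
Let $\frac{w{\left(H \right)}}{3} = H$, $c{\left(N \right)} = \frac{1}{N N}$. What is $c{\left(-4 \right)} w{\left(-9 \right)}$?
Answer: $- \frac{27}{16} \approx -1.6875$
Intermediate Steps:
$c{\left(N \right)} = \frac{1}{N^{2}}$
$w{\left(H \right)} = 3 H$
$c{\left(-4 \right)} w{\left(-9 \right)} = \frac{3 \left(-9\right)}{16} = \frac{1}{16} \left(-27\right) = - \frac{27}{16}$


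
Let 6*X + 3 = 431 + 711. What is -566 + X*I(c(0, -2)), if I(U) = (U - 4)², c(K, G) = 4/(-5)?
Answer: 95194/25 ≈ 3807.8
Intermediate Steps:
c(K, G) = -⅘ (c(K, G) = 4*(-⅕) = -⅘)
X = 1139/6 (X = -½ + (431 + 711)/6 = -½ + (⅙)*1142 = -½ + 571/3 = 1139/6 ≈ 189.83)
I(U) = (-4 + U)²
-566 + X*I(c(0, -2)) = -566 + 1139*(-4 - ⅘)²/6 = -566 + 1139*(-24/5)²/6 = -566 + (1139/6)*(576/25) = -566 + 109344/25 = 95194/25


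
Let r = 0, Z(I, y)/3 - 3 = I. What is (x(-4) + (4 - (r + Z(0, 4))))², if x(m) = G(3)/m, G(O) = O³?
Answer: 2209/16 ≈ 138.06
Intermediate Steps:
Z(I, y) = 9 + 3*I
x(m) = 27/m (x(m) = 3³/m = 27/m)
(x(-4) + (4 - (r + Z(0, 4))))² = (27/(-4) + (4 - (0 + (9 + 3*0))))² = (27*(-¼) + (4 - (0 + (9 + 0))))² = (-27/4 + (4 - (0 + 9)))² = (-27/4 + (4 - 1*9))² = (-27/4 + (4 - 9))² = (-27/4 - 5)² = (-47/4)² = 2209/16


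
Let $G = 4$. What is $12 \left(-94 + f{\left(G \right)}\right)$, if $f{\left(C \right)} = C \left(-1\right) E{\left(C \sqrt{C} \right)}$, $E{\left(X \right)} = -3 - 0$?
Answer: $-984$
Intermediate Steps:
$E{\left(X \right)} = -3$ ($E{\left(X \right)} = -3 + 0 = -3$)
$f{\left(C \right)} = 3 C$ ($f{\left(C \right)} = C \left(-1\right) \left(-3\right) = - C \left(-3\right) = 3 C$)
$12 \left(-94 + f{\left(G \right)}\right) = 12 \left(-94 + 3 \cdot 4\right) = 12 \left(-94 + 12\right) = 12 \left(-82\right) = -984$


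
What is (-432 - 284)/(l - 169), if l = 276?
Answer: -716/107 ≈ -6.6916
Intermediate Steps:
(-432 - 284)/(l - 169) = (-432 - 284)/(276 - 169) = -716/107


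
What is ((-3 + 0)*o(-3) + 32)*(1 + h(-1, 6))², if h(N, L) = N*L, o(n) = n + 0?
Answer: 1025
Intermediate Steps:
o(n) = n
h(N, L) = L*N
((-3 + 0)*o(-3) + 32)*(1 + h(-1, 6))² = ((-3 + 0)*(-3) + 32)*(1 + 6*(-1))² = (-3*(-3) + 32)*(1 - 6)² = (9 + 32)*(-5)² = 41*25 = 1025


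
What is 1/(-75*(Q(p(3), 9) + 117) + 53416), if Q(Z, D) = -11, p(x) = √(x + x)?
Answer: 1/45466 ≈ 2.1994e-5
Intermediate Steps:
p(x) = √2*√x (p(x) = √(2*x) = √2*√x)
1/(-75*(Q(p(3), 9) + 117) + 53416) = 1/(-75*(-11 + 117) + 53416) = 1/(-75*106 + 53416) = 1/(-7950 + 53416) = 1/45466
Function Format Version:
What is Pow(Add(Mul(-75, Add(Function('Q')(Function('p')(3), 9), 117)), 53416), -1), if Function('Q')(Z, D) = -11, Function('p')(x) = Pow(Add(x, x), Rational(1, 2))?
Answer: Rational(1, 45466) ≈ 2.1994e-5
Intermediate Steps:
Function('p')(x) = Mul(Pow(2, Rational(1, 2)), Pow(x, Rational(1, 2))) (Function('p')(x) = Pow(Mul(2, x), Rational(1, 2)) = Mul(Pow(2, Rational(1, 2)), Pow(x, Rational(1, 2))))
Pow(Add(Mul(-75, Add(Function('Q')(Function('p')(3), 9), 117)), 53416), -1) = Pow(Add(Mul(-75, Add(-11, 117)), 53416), -1) = Pow(Add(Mul(-75, 106), 53416), -1) = Pow(Add(-7950, 53416), -1) = Pow(45466, -1) = Rational(1, 45466)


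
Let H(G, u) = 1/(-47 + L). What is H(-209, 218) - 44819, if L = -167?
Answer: -9591267/214 ≈ -44819.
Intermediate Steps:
H(G, u) = -1/214 (H(G, u) = 1/(-47 - 167) = 1/(-214) = -1/214)
H(-209, 218) - 44819 = -1/214 - 44819 = -9591267/214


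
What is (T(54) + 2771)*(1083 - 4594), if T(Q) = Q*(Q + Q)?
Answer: -30205133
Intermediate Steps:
T(Q) = 2*Q² (T(Q) = Q*(2*Q) = 2*Q²)
(T(54) + 2771)*(1083 - 4594) = (2*54² + 2771)*(1083 - 4594) = (2*2916 + 2771)*(-3511) = (5832 + 2771)*(-3511) = 8603*(-3511) = -30205133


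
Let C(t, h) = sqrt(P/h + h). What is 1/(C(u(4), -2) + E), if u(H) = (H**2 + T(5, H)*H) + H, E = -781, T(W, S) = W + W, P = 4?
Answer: -781/609965 - 2*I/609965 ≈ -0.0012804 - 3.2789e-6*I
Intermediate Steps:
T(W, S) = 2*W
u(H) = H**2 + 11*H (u(H) = (H**2 + (2*5)*H) + H = (H**2 + 10*H) + H = H**2 + 11*H)
C(t, h) = sqrt(h + 4/h) (C(t, h) = sqrt(4/h + h) = sqrt(h + 4/h))
1/(C(u(4), -2) + E) = 1/(sqrt(-2 + 4/(-2)) - 781) = 1/(sqrt(-2 + 4*(-1/2)) - 781) = 1/(sqrt(-2 - 2) - 781) = 1/(sqrt(-4) - 781) = 1/(2*I - 781) = 1/(-781 + 2*I) = (-781 - 2*I)/609965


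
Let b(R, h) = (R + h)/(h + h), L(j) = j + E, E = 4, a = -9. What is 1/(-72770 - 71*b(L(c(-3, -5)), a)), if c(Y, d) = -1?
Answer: -3/218381 ≈ -1.3737e-5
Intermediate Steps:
L(j) = 4 + j (L(j) = j + 4 = 4 + j)
b(R, h) = (R + h)/(2*h) (b(R, h) = (R + h)/((2*h)) = (R + h)*(1/(2*h)) = (R + h)/(2*h))
1/(-72770 - 71*b(L(c(-3, -5)), a)) = 1/(-72770 - 71*((4 - 1) - 9)/(2*(-9))) = 1/(-72770 - 71*(-1)*(3 - 9)/(2*9)) = 1/(-72770 - 71*(-1)*(-6)/(2*9)) = 1/(-72770 - 71*1/3) = 1/(-72770 - 71/3) = 1/(-218381/3) = -3/218381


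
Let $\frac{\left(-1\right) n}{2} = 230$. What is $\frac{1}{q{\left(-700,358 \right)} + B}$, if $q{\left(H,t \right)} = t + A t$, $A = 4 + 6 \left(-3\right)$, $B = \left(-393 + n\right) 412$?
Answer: $- \frac{1}{356090} \approx -2.8083 \cdot 10^{-6}$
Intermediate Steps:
$n = -460$ ($n = \left(-2\right) 230 = -460$)
$B = -351436$ ($B = \left(-393 - 460\right) 412 = \left(-853\right) 412 = -351436$)
$A = -14$ ($A = 4 - 18 = -14$)
$q{\left(H,t \right)} = - 13 t$ ($q{\left(H,t \right)} = t - 14 t = - 13 t$)
$\frac{1}{q{\left(-700,358 \right)} + B} = \frac{1}{\left(-13\right) 358 - 351436} = \frac{1}{-4654 - 351436} = \frac{1}{-356090} = - \frac{1}{356090}$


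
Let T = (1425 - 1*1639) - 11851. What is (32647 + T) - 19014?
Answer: 1568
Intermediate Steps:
T = -12065 (T = (1425 - 1639) - 11851 = -214 - 11851 = -12065)
(32647 + T) - 19014 = (32647 - 12065) - 19014 = 20582 - 19014 = 1568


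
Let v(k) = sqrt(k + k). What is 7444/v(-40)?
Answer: -1861*I*sqrt(5)/5 ≈ -832.26*I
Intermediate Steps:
v(k) = sqrt(2)*sqrt(k) (v(k) = sqrt(2*k) = sqrt(2)*sqrt(k))
7444/v(-40) = 7444/((sqrt(2)*sqrt(-40))) = 7444/((sqrt(2)*(2*I*sqrt(10)))) = 7444/((4*I*sqrt(5))) = 7444*(-I*sqrt(5)/20) = -1861*I*sqrt(5)/5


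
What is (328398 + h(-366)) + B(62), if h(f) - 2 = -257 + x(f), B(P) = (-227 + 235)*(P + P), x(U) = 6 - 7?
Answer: 329134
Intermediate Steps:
x(U) = -1
B(P) = 16*P (B(P) = 8*(2*P) = 16*P)
h(f) = -256 (h(f) = 2 + (-257 - 1) = 2 - 258 = -256)
(328398 + h(-366)) + B(62) = (328398 - 256) + 16*62 = 328142 + 992 = 329134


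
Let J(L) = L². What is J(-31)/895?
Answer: 961/895 ≈ 1.0737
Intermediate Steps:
J(-31)/895 = (-31)²/895 = 961*(1/895) = 961/895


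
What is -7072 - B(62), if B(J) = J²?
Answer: -10916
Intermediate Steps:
-7072 - B(62) = -7072 - 1*62² = -7072 - 1*3844 = -7072 - 3844 = -10916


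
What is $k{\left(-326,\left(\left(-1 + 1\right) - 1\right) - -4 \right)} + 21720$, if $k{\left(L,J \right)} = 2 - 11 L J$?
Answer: $32480$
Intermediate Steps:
$k{\left(L,J \right)} = 2 - 11 J L$
$k{\left(-326,\left(\left(-1 + 1\right) - 1\right) - -4 \right)} + 21720 = \left(2 - 11 \left(\left(\left(-1 + 1\right) - 1\right) - -4\right) \left(-326\right)\right) + 21720 = \left(2 - 11 \left(\left(0 - 1\right) + 4\right) \left(-326\right)\right) + 21720 = \left(2 - 11 \left(-1 + 4\right) \left(-326\right)\right) + 21720 = \left(2 - 33 \left(-326\right)\right) + 21720 = \left(2 + 10758\right) + 21720 = 10760 + 21720 = 32480$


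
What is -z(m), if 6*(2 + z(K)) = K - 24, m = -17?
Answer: 53/6 ≈ 8.8333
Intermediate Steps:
z(K) = -6 + K/6 (z(K) = -2 + (K - 24)/6 = -2 + (-24 + K)/6 = -2 + (-4 + K/6) = -6 + K/6)
-z(m) = -(-6 + (⅙)*(-17)) = -(-6 - 17/6) = -1*(-53/6) = 53/6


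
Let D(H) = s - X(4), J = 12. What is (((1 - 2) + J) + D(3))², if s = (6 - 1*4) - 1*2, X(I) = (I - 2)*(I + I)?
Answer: 25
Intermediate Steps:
X(I) = 2*I*(-2 + I) (X(I) = (-2 + I)*(2*I) = 2*I*(-2 + I))
s = 0 (s = (6 - 4) - 2 = 2 - 2 = 0)
D(H) = -16 (D(H) = 0 - 2*4*(-2 + 4) = 0 - 2*4*2 = 0 - 1*16 = 0 - 16 = -16)
(((1 - 2) + J) + D(3))² = (((1 - 2) + 12) - 16)² = ((-1 + 12) - 16)² = (11 - 16)² = (-5)² = 25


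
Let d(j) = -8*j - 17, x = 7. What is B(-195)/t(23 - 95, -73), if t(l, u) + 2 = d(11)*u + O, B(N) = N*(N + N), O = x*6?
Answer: 15210/1541 ≈ 9.8702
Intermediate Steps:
d(j) = -17 - 8*j
O = 42 (O = 7*6 = 42)
B(N) = 2*N² (B(N) = N*(2*N) = 2*N²)
t(l, u) = 40 - 105*u (t(l, u) = -2 + ((-17 - 8*11)*u + 42) = -2 + ((-17 - 88)*u + 42) = -2 + (-105*u + 42) = -2 + (42 - 105*u) = 40 - 105*u)
B(-195)/t(23 - 95, -73) = (2*(-195)²)/(40 - 105*(-73)) = (2*38025)/(40 + 7665) = 76050/7705 = 76050*(1/7705) = 15210/1541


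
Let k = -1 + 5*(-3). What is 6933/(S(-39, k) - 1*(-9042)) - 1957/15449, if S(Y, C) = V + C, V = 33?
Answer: 89379454/139952491 ≈ 0.63864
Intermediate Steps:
k = -16 (k = -1 - 15 = -16)
S(Y, C) = 33 + C
6933/(S(-39, k) - 1*(-9042)) - 1957/15449 = 6933/((33 - 16) - 1*(-9042)) - 1957/15449 = 6933/(17 + 9042) - 1957*1/15449 = 6933/9059 - 1957/15449 = 89379454/139952491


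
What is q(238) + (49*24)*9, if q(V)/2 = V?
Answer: 11060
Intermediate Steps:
q(V) = 2*V
q(238) + (49*24)*9 = 2*238 + (49*24)*9 = 476 + 1176*9 = 476 + 10584 = 11060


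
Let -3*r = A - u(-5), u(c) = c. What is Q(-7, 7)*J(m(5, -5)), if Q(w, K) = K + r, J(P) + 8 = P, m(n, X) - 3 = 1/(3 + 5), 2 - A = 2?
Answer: -26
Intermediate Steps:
A = 0 (A = 2 - 1*2 = 2 - 2 = 0)
m(n, X) = 25/8 (m(n, X) = 3 + 1/(3 + 5) = 3 + 1/8 = 3 + ⅛ = 25/8)
J(P) = -8 + P
r = -5/3 (r = -(0 - 1*(-5))/3 = -(0 + 5)/3 = -⅓*5 = -5/3 ≈ -1.6667)
Q(w, K) = -5/3 + K (Q(w, K) = K - 5/3 = -5/3 + K)
Q(-7, 7)*J(m(5, -5)) = (-5/3 + 7)*(-8 + 25/8) = (16/3)*(-39/8) = -26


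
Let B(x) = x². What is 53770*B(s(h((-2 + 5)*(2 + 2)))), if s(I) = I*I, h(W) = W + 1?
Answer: 1535724970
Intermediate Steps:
h(W) = 1 + W
s(I) = I²
53770*B(s(h((-2 + 5)*(2 + 2)))) = 53770*((1 + (-2 + 5)*(2 + 2))²)² = 53770*((1 + 3*4)²)² = 53770*((1 + 12)²)² = 53770*(13²)² = 53770*169² = 53770*28561 = 1535724970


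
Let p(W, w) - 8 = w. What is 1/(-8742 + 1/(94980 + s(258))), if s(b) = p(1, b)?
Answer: -95246/832640531 ≈ -0.00011439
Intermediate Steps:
p(W, w) = 8 + w
s(b) = 8 + b
1/(-8742 + 1/(94980 + s(258))) = 1/(-8742 + 1/(94980 + (8 + 258))) = 1/(-8742 + 1/(94980 + 266)) = 1/(-8742 + 1/95246) = 1/(-832640531/95246) = -95246/832640531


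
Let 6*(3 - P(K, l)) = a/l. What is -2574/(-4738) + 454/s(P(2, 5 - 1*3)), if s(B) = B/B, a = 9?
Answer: 1076813/2369 ≈ 454.54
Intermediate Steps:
P(K, l) = 3 - 3/(2*l)
s(B) = 1
-2574/(-4738) + 454/s(P(2, 5 - 1*3)) = -2574/(-4738) + 454/1 = -2574*(-1/4738) + 454*1 = 1287/2369 + 454 = 1076813/2369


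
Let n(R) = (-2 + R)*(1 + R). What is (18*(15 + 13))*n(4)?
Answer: 5040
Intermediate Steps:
n(R) = (1 + R)*(-2 + R)
(18*(15 + 13))*n(4) = (18*(15 + 13))*(-2 + 4² - 1*4) = (18*28)*(-2 + 16 - 4) = 504*10 = 5040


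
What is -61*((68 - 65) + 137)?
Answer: -8540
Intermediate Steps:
-61*((68 - 65) + 137) = -61*(3 + 137) = -61*140 = -8540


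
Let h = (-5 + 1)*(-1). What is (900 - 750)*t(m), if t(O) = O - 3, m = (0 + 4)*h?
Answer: 1950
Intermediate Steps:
h = 4 (h = -4*(-1) = 4)
m = 16 (m = (0 + 4)*4 = 4*4 = 16)
t(O) = -3 + O
(900 - 750)*t(m) = (900 - 750)*(-3 + 16) = 150*13 = 1950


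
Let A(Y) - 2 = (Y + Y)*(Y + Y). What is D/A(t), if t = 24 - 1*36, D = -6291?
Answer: -6291/578 ≈ -10.884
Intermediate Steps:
t = -12 (t = 24 - 36 = -12)
A(Y) = 2 + 4*Y² (A(Y) = 2 + (Y + Y)*(Y + Y) = 2 + (2*Y)*(2*Y) = 2 + 4*Y²)
D/A(t) = -6291/(2 + 4*(-12)²) = -6291/(2 + 4*144) = -6291/(2 + 576) = -6291/578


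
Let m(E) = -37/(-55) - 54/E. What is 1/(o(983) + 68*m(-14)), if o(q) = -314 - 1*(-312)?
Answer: 385/117822 ≈ 0.0032676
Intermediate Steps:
o(q) = -2 (o(q) = -314 + 312 = -2)
m(E) = 37/55 - 54/E (m(E) = -37*(-1/55) - 54/E = 37/55 - 54/E)
1/(o(983) + 68*m(-14)) = 1/(-2 + 68*(37/55 - 54/(-14))) = 1/(-2 + 68*(37/55 - 54*(-1/14))) = 1/(-2 + 68*(37/55 + 27/7)) = 1/(-2 + 68*(1744/385)) = 1/(-2 + 118592/385) = 1/(117822/385) = 385/117822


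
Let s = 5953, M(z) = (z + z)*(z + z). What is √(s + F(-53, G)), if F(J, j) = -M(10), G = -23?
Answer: 3*√617 ≈ 74.518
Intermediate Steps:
M(z) = 4*z² (M(z) = (2*z)*(2*z) = 4*z²)
F(J, j) = -400 (F(J, j) = -4*10² = -4*100 = -1*400 = -400)
√(s + F(-53, G)) = √(5953 - 400) = √5553 = 3*√617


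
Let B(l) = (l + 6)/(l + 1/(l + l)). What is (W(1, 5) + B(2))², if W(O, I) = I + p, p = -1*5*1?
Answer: 1024/81 ≈ 12.642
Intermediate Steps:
p = -5 (p = -5*1 = -5)
W(O, I) = -5 + I (W(O, I) = I - 5 = -5 + I)
B(l) = (6 + l)/(l + 1/(2*l))
(W(1, 5) + B(2))² = ((-5 + 5) + 2*2*(6 + 2)/(1 + 2*2²))² = (0 + 2*2*8/(1 + 2*4))² = (0 + 2*2*8/(1 + 8))² = (0 + 2*2*8/9)² = (0 + 2*2*(⅑)*8)² = (0 + 32/9)² = (32/9)² = 1024/81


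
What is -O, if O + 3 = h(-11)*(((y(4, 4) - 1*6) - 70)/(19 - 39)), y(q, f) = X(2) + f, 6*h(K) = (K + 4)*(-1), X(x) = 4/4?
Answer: -137/120 ≈ -1.1417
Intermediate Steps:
X(x) = 1 (X(x) = 4*(¼) = 1)
h(K) = -⅔ - K/6 (h(K) = ((K + 4)*(-1))/6 = ((4 + K)*(-1))/6 = (-4 - K)/6 = -⅔ - K/6)
y(q, f) = 1 + f
O = 137/120 (O = -3 + (-⅔ - ⅙*(-11))*((((1 + 4) - 1*6) - 70)/(19 - 39)) = -3 + (-⅔ + 11/6)*(((5 - 6) - 70)/(-20)) = -3 + 7*((-1 - 70)*(-1/20))/6 = -3 + 7*(-71*(-1/20))/6 = -3 + (7/6)*(71/20) = -3 + 497/120 = 137/120 ≈ 1.1417)
-O = -1*137/120 = -137/120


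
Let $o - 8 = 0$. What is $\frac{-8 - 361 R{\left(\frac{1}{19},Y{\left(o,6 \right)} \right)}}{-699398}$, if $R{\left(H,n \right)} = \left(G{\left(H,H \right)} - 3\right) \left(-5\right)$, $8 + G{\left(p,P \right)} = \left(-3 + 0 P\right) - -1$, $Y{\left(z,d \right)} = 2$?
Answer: $\frac{23473}{699398} \approx 0.033562$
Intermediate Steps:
$o = 8$ ($o = 8 + 0 = 8$)
$G{\left(p,P \right)} = -10$ ($G{\left(p,P \right)} = -8 - 2 = -10$)
$R{\left(H,n \right)} = 65$ ($R{\left(H,n \right)} = \left(-10 - 3\right) \left(-5\right) = \left(-13\right) \left(-5\right) = 65$)
$\frac{-8 - 361 R{\left(\frac{1}{19},Y{\left(o,6 \right)} \right)}}{-699398} = \frac{-8 - 23465}{-699398} = \left(-8 - 23465\right) \left(- \frac{1}{699398}\right) = \left(-23473\right) \left(- \frac{1}{699398}\right) = \frac{23473}{699398}$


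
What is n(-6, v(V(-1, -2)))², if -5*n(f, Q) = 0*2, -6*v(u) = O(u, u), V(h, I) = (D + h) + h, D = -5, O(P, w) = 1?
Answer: 0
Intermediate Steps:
V(h, I) = -5 + 2*h (V(h, I) = (-5 + h) + h = -5 + 2*h)
v(u) = -⅙ (v(u) = -⅙*1 = -⅙)
n(f, Q) = 0 (n(f, Q) = -0*2 = -⅕*0 = 0)
n(-6, v(V(-1, -2)))² = 0² = 0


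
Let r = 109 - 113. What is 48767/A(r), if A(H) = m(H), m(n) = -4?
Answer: -48767/4 ≈ -12192.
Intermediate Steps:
r = -4
A(H) = -4
48767/A(r) = 48767/(-4) = 48767*(-¼) = -48767/4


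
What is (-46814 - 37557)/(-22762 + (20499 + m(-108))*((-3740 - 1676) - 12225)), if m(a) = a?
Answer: 84371/359740393 ≈ 0.00023453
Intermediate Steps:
(-46814 - 37557)/(-22762 + (20499 + m(-108))*((-3740 - 1676) - 12225)) = (-46814 - 37557)/(-22762 + (20499 - 108)*((-3740 - 1676) - 12225)) = -84371/(-22762 + 20391*(-5416 - 12225)) = -84371/(-22762 + 20391*(-17641)) = -84371/(-22762 - 359717631) = -84371/(-359740393) = -84371*(-1/359740393) = 84371/359740393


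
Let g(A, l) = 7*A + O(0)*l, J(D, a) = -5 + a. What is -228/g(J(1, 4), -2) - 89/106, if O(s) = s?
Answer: 23545/742 ≈ 31.732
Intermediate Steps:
g(A, l) = 7*A (g(A, l) = 7*A + 0*l = 7*A + 0 = 7*A)
-228/g(J(1, 4), -2) - 89/106 = -228*1/(7*(-5 + 4)) - 89/106 = -228/(7*(-1)) - 89*1/106 = -228/(-7) - 89/106 = -228*(-⅐) - 89/106 = 228/7 - 89/106 = 23545/742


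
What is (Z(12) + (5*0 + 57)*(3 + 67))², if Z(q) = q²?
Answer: 17089956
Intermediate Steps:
(Z(12) + (5*0 + 57)*(3 + 67))² = (12² + (5*0 + 57)*(3 + 67))² = (144 + (0 + 57)*70)² = (144 + 57*70)² = (144 + 3990)² = 4134² = 17089956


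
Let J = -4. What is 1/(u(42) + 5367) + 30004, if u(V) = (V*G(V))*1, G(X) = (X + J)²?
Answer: 1980714061/66015 ≈ 30004.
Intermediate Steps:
G(X) = (-4 + X)² (G(X) = (X - 4)² = (-4 + X)²)
u(V) = V*(-4 + V)² (u(V) = (V*(-4 + V)²)*1 = V*(-4 + V)²)
1/(u(42) + 5367) + 30004 = 1/(42*(-4 + 42)² + 5367) + 30004 = 1/(42*38² + 5367) + 30004 = 1/(42*1444 + 5367) + 30004 = 1/(60648 + 5367) + 30004 = 1/66015 + 30004 = 1980714061/66015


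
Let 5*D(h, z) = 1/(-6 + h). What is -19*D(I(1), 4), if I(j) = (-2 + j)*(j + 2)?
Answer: 19/45 ≈ 0.42222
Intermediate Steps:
I(j) = (-2 + j)*(2 + j)
D(h, z) = 1/(5*(-6 + h))
-19*D(I(1), 4) = -19/(5*(-6 + (-4 + 1²))) = -19/(5*(-6 + (-4 + 1))) = -19/(5*(-6 - 3)) = -19/(5*(-9)) = -19*(-1)/(5*9) = -19*(-1/45) = 19/45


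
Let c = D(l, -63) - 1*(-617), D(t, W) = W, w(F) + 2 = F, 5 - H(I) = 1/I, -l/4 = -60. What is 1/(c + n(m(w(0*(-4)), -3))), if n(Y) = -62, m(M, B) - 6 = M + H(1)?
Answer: 1/492 ≈ 0.0020325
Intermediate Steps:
l = 240 (l = -4*(-60) = 240)
H(I) = 5 - 1/I
w(F) = -2 + F
m(M, B) = 10 + M (m(M, B) = 6 + (M + (5 - 1/1)) = 6 + (M + (5 - 1*1)) = 6 + (M + (5 - 1)) = 6 + (M + 4) = 6 + (4 + M) = 10 + M)
c = 554 (c = -63 - 1*(-617) = -63 + 617 = 554)
1/(c + n(m(w(0*(-4)), -3))) = 1/(554 - 62) = 1/492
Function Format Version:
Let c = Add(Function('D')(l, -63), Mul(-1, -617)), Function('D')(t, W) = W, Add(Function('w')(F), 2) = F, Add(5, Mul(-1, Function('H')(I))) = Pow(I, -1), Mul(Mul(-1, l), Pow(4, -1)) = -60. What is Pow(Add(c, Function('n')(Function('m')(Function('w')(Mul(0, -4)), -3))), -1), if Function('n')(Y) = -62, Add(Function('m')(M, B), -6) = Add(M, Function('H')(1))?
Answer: Rational(1, 492) ≈ 0.0020325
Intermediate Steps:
l = 240 (l = Mul(-4, -60) = 240)
Function('H')(I) = Add(5, Mul(-1, Pow(I, -1)))
Function('w')(F) = Add(-2, F)
Function('m')(M, B) = Add(10, M) (Function('m')(M, B) = Add(6, Add(M, Add(5, Mul(-1, Pow(1, -1))))) = Add(6, Add(M, Add(5, Mul(-1, 1)))) = Add(6, Add(M, Add(5, -1))) = Add(6, Add(M, 4)) = Add(6, Add(4, M)) = Add(10, M))
c = 554 (c = Add(-63, Mul(-1, -617)) = Add(-63, 617) = 554)
Pow(Add(c, Function('n')(Function('m')(Function('w')(Mul(0, -4)), -3))), -1) = Pow(Add(554, -62), -1) = Pow(492, -1) = Rational(1, 492)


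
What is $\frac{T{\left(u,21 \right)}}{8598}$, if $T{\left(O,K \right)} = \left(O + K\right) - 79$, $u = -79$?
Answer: $- \frac{137}{8598} \approx -0.015934$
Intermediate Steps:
$T{\left(O,K \right)} = -79 + K + O$ ($T{\left(O,K \right)} = \left(K + O\right) - 79 = -79 + K + O$)
$\frac{T{\left(u,21 \right)}}{8598} = \frac{-79 + 21 - 79}{8598} = \left(-137\right) \frac{1}{8598} = - \frac{137}{8598}$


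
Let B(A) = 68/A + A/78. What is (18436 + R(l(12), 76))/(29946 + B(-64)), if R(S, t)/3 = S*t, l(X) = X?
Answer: 13211328/18685129 ≈ 0.70705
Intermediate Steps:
R(S, t) = 3*S*t (R(S, t) = 3*(S*t) = 3*S*t)
B(A) = 68/A + A/78 (B(A) = 68/A + A*(1/78) = 68/A + A/78)
(18436 + R(l(12), 76))/(29946 + B(-64)) = (18436 + 3*12*76)/(29946 + (68/(-64) + (1/78)*(-64))) = (18436 + 2736)/(29946 + (68*(-1/64) - 32/39)) = 21172/(29946 + (-17/16 - 32/39)) = 21172/(29946 - 1175/624) = 21172/(18685129/624) = 21172*(624/18685129) = 13211328/18685129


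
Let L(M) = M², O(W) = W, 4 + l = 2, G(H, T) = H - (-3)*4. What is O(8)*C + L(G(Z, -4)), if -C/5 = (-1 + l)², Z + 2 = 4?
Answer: -164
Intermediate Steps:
Z = 2 (Z = -2 + 4 = 2)
G(H, T) = 12 + H (G(H, T) = H - 1*(-12) = H + 12 = 12 + H)
l = -2 (l = -4 + 2 = -2)
C = -45 (C = -5*(-1 - 2)² = -5*(-3)² = -5*9 = -45)
O(8)*C + L(G(Z, -4)) = 8*(-45) + (12 + 2)² = -360 + 14² = -360 + 196 = -164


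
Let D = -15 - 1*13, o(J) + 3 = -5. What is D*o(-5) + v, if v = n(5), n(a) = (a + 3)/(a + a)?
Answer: 1124/5 ≈ 224.80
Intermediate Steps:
o(J) = -8 (o(J) = -3 - 5 = -8)
n(a) = (3 + a)/(2*a) (n(a) = (3 + a)/((2*a)) = (3 + a)*(1/(2*a)) = (3 + a)/(2*a))
D = -28 (D = -15 - 13 = -28)
v = 4/5 (v = (1/2)*(3 + 5)/5 = (1/2)*(1/5)*8 = 4/5 ≈ 0.80000)
D*o(-5) + v = -28*(-8) + 4/5 = 224 + 4/5 = 1124/5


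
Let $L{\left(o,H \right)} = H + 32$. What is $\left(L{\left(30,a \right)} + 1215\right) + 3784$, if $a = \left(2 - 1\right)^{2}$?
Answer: $5032$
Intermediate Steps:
$a = 1$ ($a = \left(2 + \left(-4 + 3\right)\right)^{2} = \left(2 - 1\right)^{2} = 1^{2} = 1$)
$L{\left(o,H \right)} = 32 + H$
$\left(L{\left(30,a \right)} + 1215\right) + 3784 = \left(\left(32 + 1\right) + 1215\right) + 3784 = \left(33 + 1215\right) + 3784 = 1248 + 3784 = 5032$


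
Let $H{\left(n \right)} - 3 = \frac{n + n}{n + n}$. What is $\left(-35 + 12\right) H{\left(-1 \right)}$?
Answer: $-92$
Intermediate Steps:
$H{\left(n \right)} = 4$ ($H{\left(n \right)} = 3 + \frac{n + n}{n + n} = 3 + \frac{2 n}{2 n} = 3 + 2 n \frac{1}{2 n} = 3 + 1 = 4$)
$\left(-35 + 12\right) H{\left(-1 \right)} = \left(-35 + 12\right) 4 = \left(-23\right) 4 = -92$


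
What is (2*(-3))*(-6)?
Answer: 36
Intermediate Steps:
(2*(-3))*(-6) = -6*(-6) = 36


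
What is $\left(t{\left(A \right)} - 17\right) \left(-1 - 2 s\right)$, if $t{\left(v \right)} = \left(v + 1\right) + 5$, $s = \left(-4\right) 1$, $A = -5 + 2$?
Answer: $-98$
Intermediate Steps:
$A = -3$
$s = -4$
$t{\left(v \right)} = 6 + v$ ($t{\left(v \right)} = \left(1 + v\right) + 5 = 6 + v$)
$\left(t{\left(A \right)} - 17\right) \left(-1 - 2 s\right) = \left(\left(6 - 3\right) - 17\right) \left(-1 - -8\right) = \left(3 - 17\right) \left(-1 + 8\right) = \left(-14\right) 7 = -98$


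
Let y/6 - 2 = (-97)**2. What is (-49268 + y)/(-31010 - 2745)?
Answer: -7198/33755 ≈ -0.21324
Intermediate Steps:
y = 56466 (y = 12 + 6*(-97)**2 = 12 + 6*9409 = 12 + 56454 = 56466)
(-49268 + y)/(-31010 - 2745) = (-49268 + 56466)/(-31010 - 2745) = 7198/(-33755) = 7198*(-1/33755) = -7198/33755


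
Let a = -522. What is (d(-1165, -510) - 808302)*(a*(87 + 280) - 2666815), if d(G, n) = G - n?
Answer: 2312313790273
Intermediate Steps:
(d(-1165, -510) - 808302)*(a*(87 + 280) - 2666815) = ((-1165 - 1*(-510)) - 808302)*(-522*(87 + 280) - 2666815) = ((-1165 + 510) - 808302)*(-522*367 - 2666815) = (-655 - 808302)*(-191574 - 2666815) = -808957*(-2858389) = 2312313790273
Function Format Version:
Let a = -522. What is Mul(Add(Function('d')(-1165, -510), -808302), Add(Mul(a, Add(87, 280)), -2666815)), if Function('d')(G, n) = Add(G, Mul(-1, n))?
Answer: 2312313790273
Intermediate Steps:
Mul(Add(Function('d')(-1165, -510), -808302), Add(Mul(a, Add(87, 280)), -2666815)) = Mul(Add(Add(-1165, Mul(-1, -510)), -808302), Add(Mul(-522, Add(87, 280)), -2666815)) = Mul(Add(Add(-1165, 510), -808302), Add(Mul(-522, 367), -2666815)) = Mul(Add(-655, -808302), Add(-191574, -2666815)) = Mul(-808957, -2858389) = 2312313790273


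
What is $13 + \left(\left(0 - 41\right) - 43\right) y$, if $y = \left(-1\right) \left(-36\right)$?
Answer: $-3011$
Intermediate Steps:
$y = 36$
$13 + \left(\left(0 - 41\right) - 43\right) y = 13 + \left(\left(0 - 41\right) - 43\right) 36 = 13 + \left(-41 - 43\right) 36 = 13 - 3024 = -3011$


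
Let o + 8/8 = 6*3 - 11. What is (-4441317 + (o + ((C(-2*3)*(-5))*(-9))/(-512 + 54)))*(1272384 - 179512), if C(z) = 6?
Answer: -1111516783196688/229 ≈ -4.8538e+12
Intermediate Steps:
o = 6 (o = -1 + (6*3 - 11) = -1 + (18 - 11) = -1 + 7 = 6)
(-4441317 + (o + ((C(-2*3)*(-5))*(-9))/(-512 + 54)))*(1272384 - 179512) = (-4441317 + (6 + ((6*(-5))*(-9))/(-512 + 54)))*(1272384 - 179512) = (-4441317 + (6 + (-30*(-9))/(-458)))*1092872 = (-4441317 + (6 - 1/458*270))*1092872 = (-4441317 + (6 - 135/229))*1092872 = (-4441317 + 1239/229)*1092872 = -1017060354/229*1092872 = -1111516783196688/229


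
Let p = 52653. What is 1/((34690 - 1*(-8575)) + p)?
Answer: 1/95918 ≈ 1.0426e-5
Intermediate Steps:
1/((34690 - 1*(-8575)) + p) = 1/((34690 - 1*(-8575)) + 52653) = 1/((34690 + 8575) + 52653) = 1/(43265 + 52653) = 1/95918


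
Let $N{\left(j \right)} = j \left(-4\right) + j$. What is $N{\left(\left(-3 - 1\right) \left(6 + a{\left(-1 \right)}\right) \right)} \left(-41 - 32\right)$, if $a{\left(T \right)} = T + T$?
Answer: $-3504$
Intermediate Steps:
$a{\left(T \right)} = 2 T$
$N{\left(j \right)} = - 3 j$ ($N{\left(j \right)} = - 4 j + j = - 3 j$)
$N{\left(\left(-3 - 1\right) \left(6 + a{\left(-1 \right)}\right) \right)} \left(-41 - 32\right) = - 3 \left(-3 - 1\right) \left(6 + 2 \left(-1\right)\right) \left(-41 - 32\right) = - 3 \left(- 4 \left(6 - 2\right)\right) \left(-73\right) = - 3 \left(\left(-4\right) 4\right) \left(-73\right) = \left(-3\right) \left(-16\right) \left(-73\right) = 48 \left(-73\right) = -3504$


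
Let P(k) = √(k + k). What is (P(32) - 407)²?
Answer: 159201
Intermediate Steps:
P(k) = √2*√k (P(k) = √(2*k) = √2*√k)
(P(32) - 407)² = (√2*√32 - 407)² = (√2*(4*√2) - 407)² = (8 - 407)² = (-399)² = 159201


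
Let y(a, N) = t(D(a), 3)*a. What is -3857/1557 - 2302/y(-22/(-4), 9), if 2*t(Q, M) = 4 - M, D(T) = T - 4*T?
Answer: -14379283/17127 ≈ -839.57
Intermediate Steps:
D(T) = -3*T (D(T) = T - 4*T = -3*T)
t(Q, M) = 2 - M/2 (t(Q, M) = (4 - M)/2 = 2 - M/2)
y(a, N) = a/2 (y(a, N) = (2 - ½*3)*a = (2 - 3/2)*a = a/2)
-3857/1557 - 2302/y(-22/(-4), 9) = -3857/1557 - 2302/((-22/(-4))/2) = -3857*1/1557 - 2302/((-22*(-¼))/2) = -3857/1557 - 2302/((½)*(11/2)) = -3857/1557 - 2302/11/4 = -3857/1557 - 2302*4/11 = -3857/1557 - 9208/11 = -14379283/17127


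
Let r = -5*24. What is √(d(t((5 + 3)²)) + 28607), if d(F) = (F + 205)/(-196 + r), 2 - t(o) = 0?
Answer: √714128795/158 ≈ 169.13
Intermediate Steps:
r = -120
t(o) = 2 (t(o) = 2 - 1*0 = 2 + 0 = 2)
d(F) = -205/316 - F/316 (d(F) = (F + 205)/(-196 - 120) = (205 + F)/(-316) = -(205 + F)/316 = -205/316 - F/316)
√(d(t((5 + 3)²)) + 28607) = √((-205/316 - 1/316*2) + 28607) = √((-205/316 - 1/158) + 28607) = √(-207/316 + 28607) = √(9039605/316) = √714128795/158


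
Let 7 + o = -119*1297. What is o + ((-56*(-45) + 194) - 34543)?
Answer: -186179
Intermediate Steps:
o = -154350 (o = -7 - 119*1297 = -7 - 154343 = -154350)
o + ((-56*(-45) + 194) - 34543) = -154350 + ((-56*(-45) + 194) - 34543) = -154350 + ((2520 + 194) - 34543) = -154350 + (2714 - 34543) = -154350 - 31829 = -186179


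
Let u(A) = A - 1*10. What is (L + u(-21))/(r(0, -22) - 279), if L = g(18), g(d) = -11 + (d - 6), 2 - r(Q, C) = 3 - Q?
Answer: 3/28 ≈ 0.10714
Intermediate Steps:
u(A) = -10 + A (u(A) = A - 10 = -10 + A)
r(Q, C) = -1 + Q (r(Q, C) = 2 - (3 - Q) = 2 + (-3 + Q) = -1 + Q)
g(d) = -17 + d (g(d) = -11 + (-6 + d) = -17 + d)
L = 1 (L = -17 + 18 = 1)
(L + u(-21))/(r(0, -22) - 279) = (1 + (-10 - 21))/((-1 + 0) - 279) = (1 - 31)/(-1 - 279) = -30/(-280) = -30*(-1/280) = 3/28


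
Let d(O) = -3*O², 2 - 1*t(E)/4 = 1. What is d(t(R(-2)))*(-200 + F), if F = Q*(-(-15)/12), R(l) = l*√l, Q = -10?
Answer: 10200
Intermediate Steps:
R(l) = l^(3/2)
t(E) = 4 (t(E) = 8 - 4*1 = 8 - 4 = 4)
F = -25/2 (F = -(-10)*(-15/12) = -(-10)*(-15*1/12) = -(-10)*(-5)/4 = -10*5/4 = -25/2 ≈ -12.500)
d(t(R(-2)))*(-200 + F) = (-3*4²)*(-200 - 25/2) = -3*16*(-425/2) = -48*(-425/2) = 10200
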